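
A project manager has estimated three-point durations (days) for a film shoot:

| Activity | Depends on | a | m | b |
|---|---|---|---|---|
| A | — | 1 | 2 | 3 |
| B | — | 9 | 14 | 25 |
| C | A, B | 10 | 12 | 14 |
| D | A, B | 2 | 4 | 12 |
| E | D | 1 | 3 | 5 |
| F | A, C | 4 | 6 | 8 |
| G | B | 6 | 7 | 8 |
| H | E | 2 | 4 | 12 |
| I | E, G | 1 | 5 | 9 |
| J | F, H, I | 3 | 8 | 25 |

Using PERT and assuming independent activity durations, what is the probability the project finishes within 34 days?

0.026

te_A = (1 + 4·2 + 3)/6 = 12/6 = 2; σ²_A = ((3−1)/6)² = 0.111
te_B = (9 + 4·14 + 25)/6 = 90/6 = 15; σ²_B = ((25−9)/6)² = 7.111
te_C = (10 + 4·12 + 14)/6 = 72/6 = 12; σ²_C = ((14−10)/6)² = 0.444
te_D = (2 + 4·4 + 12)/6 = 30/6 = 5; σ²_D = ((12−2)/6)² = 2.778
te_E = (1 + 4·3 + 5)/6 = 18/6 = 3; σ²_E = ((5−1)/6)² = 0.444
te_F = (4 + 4·6 + 8)/6 = 36/6 = 6; σ²_F = ((8−4)/6)² = 0.444
te_G = (6 + 4·7 + 8)/6 = 42/6 = 7; σ²_G = ((8−6)/6)² = 0.111
te_H = (2 + 4·4 + 12)/6 = 30/6 = 5; σ²_H = ((12−2)/6)² = 2.778
te_I = (1 + 4·5 + 9)/6 = 30/6 = 5; σ²_I = ((9−1)/6)² = 1.778
te_J = (3 + 4·8 + 25)/6 = 60/6 = 10; σ²_J = ((25−3)/6)² = 13.444

Forward pass:
ES_A = 0; EF_A = 2
ES_B = 0; EF_B = 15
ES_C = max(EF_A=2, EF_B=15) = 15; EF_C = 15+12 = 27
ES_D = max(EF_A=2, EF_B=15) = 15; EF_D = 15+5 = 20
ES_E = 20; EF_E = 20+3 = 23
ES_F = max(EF_A=2, EF_C=27) = 27; EF_F = 27+6 = 33
ES_G = 15; EF_G = 15+7 = 22
ES_H = 23; EF_H = 23+5 = 28
ES_I = max(EF_E=23, EF_G=22) = 23; EF_I = 23+5 = 28
ES_J = max(EF_F=33, EF_H=28, EF_I=28) = 33; EF_J = 33+10 = 43
Expected project duration μ = 43 days. Critical path: B → C → F → J.

Variance along critical path = 7.111 + 0.444 + 0.444 + 13.444 = 21.444; σ = √21.444 = 4.631 days.
Z = (34 − 43) / 4.631 = -1.944
P(T ≤ 34) = Φ(-1.944) ≈ 0.026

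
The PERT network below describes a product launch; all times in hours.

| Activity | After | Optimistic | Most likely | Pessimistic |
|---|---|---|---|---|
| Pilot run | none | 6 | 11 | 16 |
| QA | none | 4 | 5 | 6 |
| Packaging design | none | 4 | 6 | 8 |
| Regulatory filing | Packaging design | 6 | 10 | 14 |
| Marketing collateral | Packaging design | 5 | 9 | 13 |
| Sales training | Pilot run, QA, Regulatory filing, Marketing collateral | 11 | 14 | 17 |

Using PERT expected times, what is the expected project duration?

30 hours

te_Pilot run = (6 + 4·11 + 16)/6 = 66/6 = 11
te_QA = (4 + 4·5 + 6)/6 = 30/6 = 5
te_Packaging design = (4 + 4·6 + 8)/6 = 36/6 = 6
te_Regulatory filing = (6 + 4·10 + 14)/6 = 60/6 = 10
te_Marketing collateral = (5 + 4·9 + 13)/6 = 54/6 = 9
te_Sales training = (11 + 4·14 + 17)/6 = 84/6 = 14

Forward pass:
ES_Pilot run = 0; EF_Pilot run = 11
ES_QA = 0; EF_QA = 5
ES_Packaging design = 0; EF_Packaging design = 6
ES_Regulatory filing = 6; EF_Regulatory filing = 6+10 = 16
ES_Marketing collateral = 6; EF_Marketing collateral = 6+9 = 15
ES_Sales training = max(EF_Pilot run=11, EF_QA=5, EF_Regulatory filing=16, EF_Marketing collateral=15) = 16; EF_Sales training = 16+14 = 30
Expected project duration μ = 30 hours. Critical path: Packaging design → Regulatory filing → Sales training.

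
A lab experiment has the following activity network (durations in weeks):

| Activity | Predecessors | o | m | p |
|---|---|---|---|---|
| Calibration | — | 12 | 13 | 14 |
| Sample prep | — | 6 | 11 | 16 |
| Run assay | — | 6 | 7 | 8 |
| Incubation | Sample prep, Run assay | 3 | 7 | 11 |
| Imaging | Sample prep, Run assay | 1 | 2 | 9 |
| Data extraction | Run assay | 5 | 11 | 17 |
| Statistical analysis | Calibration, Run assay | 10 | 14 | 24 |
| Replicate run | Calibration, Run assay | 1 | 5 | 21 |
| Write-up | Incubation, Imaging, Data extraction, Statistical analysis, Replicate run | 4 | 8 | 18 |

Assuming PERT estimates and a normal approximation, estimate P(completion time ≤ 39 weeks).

te_Calibration = (12 + 4·13 + 14)/6 = 78/6 = 13; σ²_Calibration = ((14−12)/6)² = 0.111
te_Sample prep = (6 + 4·11 + 16)/6 = 66/6 = 11; σ²_Sample prep = ((16−6)/6)² = 2.778
te_Run assay = (6 + 4·7 + 8)/6 = 42/6 = 7; σ²_Run assay = ((8−6)/6)² = 0.111
te_Incubation = (3 + 4·7 + 11)/6 = 42/6 = 7; σ²_Incubation = ((11−3)/6)² = 1.778
te_Imaging = (1 + 4·2 + 9)/6 = 18/6 = 3; σ²_Imaging = ((9−1)/6)² = 1.778
te_Data extraction = (5 + 4·11 + 17)/6 = 66/6 = 11; σ²_Data extraction = ((17−5)/6)² = 4.000
te_Statistical analysis = (10 + 4·14 + 24)/6 = 90/6 = 15; σ²_Statistical analysis = ((24−10)/6)² = 5.444
te_Replicate run = (1 + 4·5 + 21)/6 = 42/6 = 7; σ²_Replicate run = ((21−1)/6)² = 11.111
te_Write-up = (4 + 4·8 + 18)/6 = 54/6 = 9; σ²_Write-up = ((18−4)/6)² = 5.444

Forward pass:
ES_Calibration = 0; EF_Calibration = 13
ES_Sample prep = 0; EF_Sample prep = 11
ES_Run assay = 0; EF_Run assay = 7
ES_Incubation = max(EF_Sample prep=11, EF_Run assay=7) = 11; EF_Incubation = 11+7 = 18
ES_Imaging = max(EF_Sample prep=11, EF_Run assay=7) = 11; EF_Imaging = 11+3 = 14
ES_Data extraction = 7; EF_Data extraction = 7+11 = 18
ES_Statistical analysis = max(EF_Calibration=13, EF_Run assay=7) = 13; EF_Statistical analysis = 13+15 = 28
ES_Replicate run = max(EF_Calibration=13, EF_Run assay=7) = 13; EF_Replicate run = 13+7 = 20
ES_Write-up = max(EF_Incubation=18, EF_Imaging=14, EF_Data extraction=18, EF_Statistical analysis=28, EF_Replicate run=20) = 28; EF_Write-up = 28+9 = 37
Expected project duration μ = 37 weeks. Critical path: Calibration → Statistical analysis → Write-up.

Variance along critical path = 0.111 + 5.444 + 5.444 = 11.000; σ = √11.000 = 3.317 weeks.
Z = (39 − 37) / 3.317 = 0.603
P(T ≤ 39) = Φ(0.603) ≈ 0.727

0.727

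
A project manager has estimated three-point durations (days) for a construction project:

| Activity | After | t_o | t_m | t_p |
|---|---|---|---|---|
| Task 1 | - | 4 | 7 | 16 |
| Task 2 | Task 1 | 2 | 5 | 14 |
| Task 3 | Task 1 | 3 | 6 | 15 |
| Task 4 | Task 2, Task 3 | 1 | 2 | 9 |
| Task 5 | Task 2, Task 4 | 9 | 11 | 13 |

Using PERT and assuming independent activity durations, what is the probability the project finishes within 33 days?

te_Task 1 = (4 + 4·7 + 16)/6 = 48/6 = 8; σ²_Task 1 = ((16−4)/6)² = 4.000
te_Task 2 = (2 + 4·5 + 14)/6 = 36/6 = 6; σ²_Task 2 = ((14−2)/6)² = 4.000
te_Task 3 = (3 + 4·6 + 15)/6 = 42/6 = 7; σ²_Task 3 = ((15−3)/6)² = 4.000
te_Task 4 = (1 + 4·2 + 9)/6 = 18/6 = 3; σ²_Task 4 = ((9−1)/6)² = 1.778
te_Task 5 = (9 + 4·11 + 13)/6 = 66/6 = 11; σ²_Task 5 = ((13−9)/6)² = 0.444

Forward pass:
ES_Task 1 = 0; EF_Task 1 = 8
ES_Task 2 = 8; EF_Task 2 = 8+6 = 14
ES_Task 3 = 8; EF_Task 3 = 8+7 = 15
ES_Task 4 = max(EF_Task 2=14, EF_Task 3=15) = 15; EF_Task 4 = 15+3 = 18
ES_Task 5 = max(EF_Task 2=14, EF_Task 4=18) = 18; EF_Task 5 = 18+11 = 29
Expected project duration μ = 29 days. Critical path: Task 1 → Task 3 → Task 4 → Task 5.

Variance along critical path = 4.000 + 4.000 + 1.778 + 0.444 = 10.222; σ = √10.222 = 3.197 days.
Z = (33 − 29) / 3.197 = 1.251
P(T ≤ 33) = Φ(1.251) ≈ 0.895

0.895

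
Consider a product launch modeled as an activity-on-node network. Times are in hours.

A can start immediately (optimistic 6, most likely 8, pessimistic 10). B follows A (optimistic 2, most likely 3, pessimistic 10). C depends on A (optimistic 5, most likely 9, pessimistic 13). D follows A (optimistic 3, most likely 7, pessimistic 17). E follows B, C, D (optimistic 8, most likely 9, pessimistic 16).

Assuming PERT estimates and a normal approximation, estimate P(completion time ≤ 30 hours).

0.933

te_A = (6 + 4·8 + 10)/6 = 48/6 = 8; σ²_A = ((10−6)/6)² = 0.444
te_B = (2 + 4·3 + 10)/6 = 24/6 = 4; σ²_B = ((10−2)/6)² = 1.778
te_C = (5 + 4·9 + 13)/6 = 54/6 = 9; σ²_C = ((13−5)/6)² = 1.778
te_D = (3 + 4·7 + 17)/6 = 48/6 = 8; σ²_D = ((17−3)/6)² = 5.444
te_E = (8 + 4·9 + 16)/6 = 60/6 = 10; σ²_E = ((16−8)/6)² = 1.778

Forward pass:
ES_A = 0; EF_A = 8
ES_B = 8; EF_B = 8+4 = 12
ES_C = 8; EF_C = 8+9 = 17
ES_D = 8; EF_D = 8+8 = 16
ES_E = max(EF_B=12, EF_C=17, EF_D=16) = 17; EF_E = 17+10 = 27
Expected project duration μ = 27 hours. Critical path: A → C → E.

Variance along critical path = 0.444 + 1.778 + 1.778 = 4.000; σ = √4.000 = 2.000 hours.
Z = (30 − 27) / 2.000 = 1.500
P(T ≤ 30) = Φ(1.500) ≈ 0.933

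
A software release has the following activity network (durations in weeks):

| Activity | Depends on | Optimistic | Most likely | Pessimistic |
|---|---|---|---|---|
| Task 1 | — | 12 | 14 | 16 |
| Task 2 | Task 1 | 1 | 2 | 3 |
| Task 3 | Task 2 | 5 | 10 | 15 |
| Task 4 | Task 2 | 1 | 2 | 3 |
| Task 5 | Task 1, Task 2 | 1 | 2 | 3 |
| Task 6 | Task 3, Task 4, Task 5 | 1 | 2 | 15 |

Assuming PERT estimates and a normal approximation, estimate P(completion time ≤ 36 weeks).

te_Task 1 = (12 + 4·14 + 16)/6 = 84/6 = 14; σ²_Task 1 = ((16−12)/6)² = 0.444
te_Task 2 = (1 + 4·2 + 3)/6 = 12/6 = 2; σ²_Task 2 = ((3−1)/6)² = 0.111
te_Task 3 = (5 + 4·10 + 15)/6 = 60/6 = 10; σ²_Task 3 = ((15−5)/6)² = 2.778
te_Task 4 = (1 + 4·2 + 3)/6 = 12/6 = 2; σ²_Task 4 = ((3−1)/6)² = 0.111
te_Task 5 = (1 + 4·2 + 3)/6 = 12/6 = 2; σ²_Task 5 = ((3−1)/6)² = 0.111
te_Task 6 = (1 + 4·2 + 15)/6 = 24/6 = 4; σ²_Task 6 = ((15−1)/6)² = 5.444

Forward pass:
ES_Task 1 = 0; EF_Task 1 = 14
ES_Task 2 = 14; EF_Task 2 = 14+2 = 16
ES_Task 3 = 16; EF_Task 3 = 16+10 = 26
ES_Task 4 = 16; EF_Task 4 = 16+2 = 18
ES_Task 5 = max(EF_Task 1=14, EF_Task 2=16) = 16; EF_Task 5 = 16+2 = 18
ES_Task 6 = max(EF_Task 3=26, EF_Task 4=18, EF_Task 5=18) = 26; EF_Task 6 = 26+4 = 30
Expected project duration μ = 30 weeks. Critical path: Task 1 → Task 2 → Task 3 → Task 6.

Variance along critical path = 0.444 + 0.111 + 2.778 + 5.444 = 8.778; σ = √8.778 = 2.963 weeks.
Z = (36 − 30) / 2.963 = 2.025
P(T ≤ 36) = Φ(2.025) ≈ 0.979

0.979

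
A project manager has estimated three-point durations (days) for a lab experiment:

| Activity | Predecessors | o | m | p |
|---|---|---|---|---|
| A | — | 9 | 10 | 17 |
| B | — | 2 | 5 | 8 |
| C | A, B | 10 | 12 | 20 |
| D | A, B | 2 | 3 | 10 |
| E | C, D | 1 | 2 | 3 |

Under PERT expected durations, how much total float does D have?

te_A = (9 + 4·10 + 17)/6 = 66/6 = 11
te_B = (2 + 4·5 + 8)/6 = 30/6 = 5
te_C = (10 + 4·12 + 20)/6 = 78/6 = 13
te_D = (2 + 4·3 + 10)/6 = 24/6 = 4
te_E = (1 + 4·2 + 3)/6 = 12/6 = 2

Forward pass:
ES_A = 0; EF_A = 11
ES_B = 0; EF_B = 5
ES_C = max(EF_A=11, EF_B=5) = 11; EF_C = 11+13 = 24
ES_D = max(EF_A=11, EF_B=5) = 11; EF_D = 11+4 = 15
ES_E = max(EF_C=24, EF_D=15) = 24; EF_E = 24+2 = 26
Expected project duration μ = 26 days. Critical path: A → C → E.

Backward pass:
LF_E = 26; LS_E = 26−2 = 24
LF_D = LS_E = 24; LS_D = 24−4 = 20
LF_C = LS_E = 24; LS_C = 24−13 = 11
LF_B = min(LS_C=11, LS_D=20) = 11; LS_B = 11−5 = 6
LF_A = min(LS_C=11, LS_D=20) = 11; LS_A = 11−11 = 0
Slack_D = LS_D − ES_D = 20 − 11 = 9

9 days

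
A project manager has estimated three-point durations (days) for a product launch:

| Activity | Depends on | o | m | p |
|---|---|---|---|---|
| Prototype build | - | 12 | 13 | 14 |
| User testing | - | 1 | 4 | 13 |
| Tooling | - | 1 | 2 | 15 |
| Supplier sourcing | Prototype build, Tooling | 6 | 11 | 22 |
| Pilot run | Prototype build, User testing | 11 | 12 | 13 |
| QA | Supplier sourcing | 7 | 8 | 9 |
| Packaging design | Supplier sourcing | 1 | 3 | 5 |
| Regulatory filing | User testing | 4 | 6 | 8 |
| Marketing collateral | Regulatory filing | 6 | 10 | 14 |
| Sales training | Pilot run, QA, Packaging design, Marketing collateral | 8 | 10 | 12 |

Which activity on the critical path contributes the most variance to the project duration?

Supplier sourcing

te_Prototype build = (12 + 4·13 + 14)/6 = 78/6 = 13; σ²_Prototype build = ((14−12)/6)² = 0.111
te_User testing = (1 + 4·4 + 13)/6 = 30/6 = 5; σ²_User testing = ((13−1)/6)² = 4.000
te_Tooling = (1 + 4·2 + 15)/6 = 24/6 = 4; σ²_Tooling = ((15−1)/6)² = 5.444
te_Supplier sourcing = (6 + 4·11 + 22)/6 = 72/6 = 12; σ²_Supplier sourcing = ((22−6)/6)² = 7.111
te_Pilot run = (11 + 4·12 + 13)/6 = 72/6 = 12; σ²_Pilot run = ((13−11)/6)² = 0.111
te_QA = (7 + 4·8 + 9)/6 = 48/6 = 8; σ²_QA = ((9−7)/6)² = 0.111
te_Packaging design = (1 + 4·3 + 5)/6 = 18/6 = 3; σ²_Packaging design = ((5−1)/6)² = 0.444
te_Regulatory filing = (4 + 4·6 + 8)/6 = 36/6 = 6; σ²_Regulatory filing = ((8−4)/6)² = 0.444
te_Marketing collateral = (6 + 4·10 + 14)/6 = 60/6 = 10; σ²_Marketing collateral = ((14−6)/6)² = 1.778
te_Sales training = (8 + 4·10 + 12)/6 = 60/6 = 10; σ²_Sales training = ((12−8)/6)² = 0.444

Forward pass:
ES_Prototype build = 0; EF_Prototype build = 13
ES_User testing = 0; EF_User testing = 5
ES_Tooling = 0; EF_Tooling = 4
ES_Supplier sourcing = max(EF_Prototype build=13, EF_Tooling=4) = 13; EF_Supplier sourcing = 13+12 = 25
ES_Pilot run = max(EF_Prototype build=13, EF_User testing=5) = 13; EF_Pilot run = 13+12 = 25
ES_QA = 25; EF_QA = 25+8 = 33
ES_Packaging design = 25; EF_Packaging design = 25+3 = 28
ES_Regulatory filing = 5; EF_Regulatory filing = 5+6 = 11
ES_Marketing collateral = 11; EF_Marketing collateral = 11+10 = 21
ES_Sales training = max(EF_Pilot run=25, EF_QA=33, EF_Packaging design=28, EF_Marketing collateral=21) = 33; EF_Sales training = 33+10 = 43
Expected project duration μ = 43 days. Critical path: Prototype build → Supplier sourcing → QA → Sales training.

Variances on critical path: σ²_Prototype build=0.111, σ²_Supplier sourcing=7.111, σ²_QA=0.111, σ²_Sales training=0.444.
Largest is σ²_Supplier sourcing = 7.111.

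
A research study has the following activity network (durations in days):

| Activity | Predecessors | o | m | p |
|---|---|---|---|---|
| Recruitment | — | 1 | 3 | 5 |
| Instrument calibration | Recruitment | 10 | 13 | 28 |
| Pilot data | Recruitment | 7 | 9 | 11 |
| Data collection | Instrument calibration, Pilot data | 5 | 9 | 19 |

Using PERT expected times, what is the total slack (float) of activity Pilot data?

te_Recruitment = (1 + 4·3 + 5)/6 = 18/6 = 3
te_Instrument calibration = (10 + 4·13 + 28)/6 = 90/6 = 15
te_Pilot data = (7 + 4·9 + 11)/6 = 54/6 = 9
te_Data collection = (5 + 4·9 + 19)/6 = 60/6 = 10

Forward pass:
ES_Recruitment = 0; EF_Recruitment = 3
ES_Instrument calibration = 3; EF_Instrument calibration = 3+15 = 18
ES_Pilot data = 3; EF_Pilot data = 3+9 = 12
ES_Data collection = max(EF_Instrument calibration=18, EF_Pilot data=12) = 18; EF_Data collection = 18+10 = 28
Expected project duration μ = 28 days. Critical path: Recruitment → Instrument calibration → Data collection.

Backward pass:
LF_Data collection = 28; LS_Data collection = 28−10 = 18
LF_Pilot data = LS_Data collection = 18; LS_Pilot data = 18−9 = 9
LF_Instrument calibration = LS_Data collection = 18; LS_Instrument calibration = 18−15 = 3
LF_Recruitment = min(LS_Instrument calibration=3, LS_Pilot data=9) = 3; LS_Recruitment = 3−3 = 0
Slack_Pilot data = LS_Pilot data − ES_Pilot data = 9 − 3 = 6

6 days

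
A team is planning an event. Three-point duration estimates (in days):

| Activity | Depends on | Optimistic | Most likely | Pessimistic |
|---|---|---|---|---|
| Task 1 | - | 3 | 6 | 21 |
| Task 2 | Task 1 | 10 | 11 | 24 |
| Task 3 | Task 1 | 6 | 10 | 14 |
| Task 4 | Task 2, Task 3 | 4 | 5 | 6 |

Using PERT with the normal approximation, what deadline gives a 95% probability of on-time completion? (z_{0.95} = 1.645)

32.3 days

te_Task 1 = (3 + 4·6 + 21)/6 = 48/6 = 8; σ²_Task 1 = ((21−3)/6)² = 9.000
te_Task 2 = (10 + 4·11 + 24)/6 = 78/6 = 13; σ²_Task 2 = ((24−10)/6)² = 5.444
te_Task 3 = (6 + 4·10 + 14)/6 = 60/6 = 10; σ²_Task 3 = ((14−6)/6)² = 1.778
te_Task 4 = (4 + 4·5 + 6)/6 = 30/6 = 5; σ²_Task 4 = ((6−4)/6)² = 0.111

Forward pass:
ES_Task 1 = 0; EF_Task 1 = 8
ES_Task 2 = 8; EF_Task 2 = 8+13 = 21
ES_Task 3 = 8; EF_Task 3 = 8+10 = 18
ES_Task 4 = max(EF_Task 2=21, EF_Task 3=18) = 21; EF_Task 4 = 21+5 = 26
Expected project duration μ = 26 days. Critical path: Task 1 → Task 2 → Task 4.

Variance along critical path = 9.000 + 5.444 + 0.111 = 14.556; σ = 3.815 days.
D = μ + z·σ = 26 + 1.645·3.815 = 32.3 days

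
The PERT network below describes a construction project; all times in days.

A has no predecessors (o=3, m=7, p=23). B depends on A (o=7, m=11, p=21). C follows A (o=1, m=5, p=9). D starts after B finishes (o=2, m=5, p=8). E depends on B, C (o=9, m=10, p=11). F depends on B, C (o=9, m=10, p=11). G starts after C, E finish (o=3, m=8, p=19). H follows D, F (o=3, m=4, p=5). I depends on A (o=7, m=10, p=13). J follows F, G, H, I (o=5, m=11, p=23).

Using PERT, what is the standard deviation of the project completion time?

te_A = (3 + 4·7 + 23)/6 = 54/6 = 9; σ²_A = ((23−3)/6)² = 11.111
te_B = (7 + 4·11 + 21)/6 = 72/6 = 12; σ²_B = ((21−7)/6)² = 5.444
te_C = (1 + 4·5 + 9)/6 = 30/6 = 5; σ²_C = ((9−1)/6)² = 1.778
te_D = (2 + 4·5 + 8)/6 = 30/6 = 5; σ²_D = ((8−2)/6)² = 1.000
te_E = (9 + 4·10 + 11)/6 = 60/6 = 10; σ²_E = ((11−9)/6)² = 0.111
te_F = (9 + 4·10 + 11)/6 = 60/6 = 10; σ²_F = ((11−9)/6)² = 0.111
te_G = (3 + 4·8 + 19)/6 = 54/6 = 9; σ²_G = ((19−3)/6)² = 7.111
te_H = (3 + 4·4 + 5)/6 = 24/6 = 4; σ²_H = ((5−3)/6)² = 0.111
te_I = (7 + 4·10 + 13)/6 = 60/6 = 10; σ²_I = ((13−7)/6)² = 1.000
te_J = (5 + 4·11 + 23)/6 = 72/6 = 12; σ²_J = ((23−5)/6)² = 9.000

Forward pass:
ES_A = 0; EF_A = 9
ES_B = 9; EF_B = 9+12 = 21
ES_C = 9; EF_C = 9+5 = 14
ES_D = 21; EF_D = 21+5 = 26
ES_E = max(EF_B=21, EF_C=14) = 21; EF_E = 21+10 = 31
ES_F = max(EF_B=21, EF_C=14) = 21; EF_F = 21+10 = 31
ES_G = max(EF_C=14, EF_E=31) = 31; EF_G = 31+9 = 40
ES_H = max(EF_D=26, EF_F=31) = 31; EF_H = 31+4 = 35
ES_I = 9; EF_I = 9+10 = 19
ES_J = max(EF_F=31, EF_G=40, EF_H=35, EF_I=19) = 40; EF_J = 40+12 = 52
Expected project duration μ = 52 days. Critical path: A → B → E → G → J.

Variance along critical path = 11.111 + 5.444 + 0.111 + 7.111 + 9.000 = 32.778
σ = √32.778 = 5.725 days

5.73 days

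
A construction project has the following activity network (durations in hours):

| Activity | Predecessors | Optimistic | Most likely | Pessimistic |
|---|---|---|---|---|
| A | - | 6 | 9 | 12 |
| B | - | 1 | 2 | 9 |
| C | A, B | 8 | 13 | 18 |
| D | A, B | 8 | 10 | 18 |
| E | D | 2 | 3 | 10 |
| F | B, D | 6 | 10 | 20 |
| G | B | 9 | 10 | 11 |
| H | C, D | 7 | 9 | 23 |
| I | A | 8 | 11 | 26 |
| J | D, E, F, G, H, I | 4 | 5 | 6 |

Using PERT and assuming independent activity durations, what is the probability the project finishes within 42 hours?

te_A = (6 + 4·9 + 12)/6 = 54/6 = 9; σ²_A = ((12−6)/6)² = 1.000
te_B = (1 + 4·2 + 9)/6 = 18/6 = 3; σ²_B = ((9−1)/6)² = 1.778
te_C = (8 + 4·13 + 18)/6 = 78/6 = 13; σ²_C = ((18−8)/6)² = 2.778
te_D = (8 + 4·10 + 18)/6 = 66/6 = 11; σ²_D = ((18−8)/6)² = 2.778
te_E = (2 + 4·3 + 10)/6 = 24/6 = 4; σ²_E = ((10−2)/6)² = 1.778
te_F = (6 + 4·10 + 20)/6 = 66/6 = 11; σ²_F = ((20−6)/6)² = 5.444
te_G = (9 + 4·10 + 11)/6 = 60/6 = 10; σ²_G = ((11−9)/6)² = 0.111
te_H = (7 + 4·9 + 23)/6 = 66/6 = 11; σ²_H = ((23−7)/6)² = 7.111
te_I = (8 + 4·11 + 26)/6 = 78/6 = 13; σ²_I = ((26−8)/6)² = 9.000
te_J = (4 + 4·5 + 6)/6 = 30/6 = 5; σ²_J = ((6−4)/6)² = 0.111

Forward pass:
ES_A = 0; EF_A = 9
ES_B = 0; EF_B = 3
ES_C = max(EF_A=9, EF_B=3) = 9; EF_C = 9+13 = 22
ES_D = max(EF_A=9, EF_B=3) = 9; EF_D = 9+11 = 20
ES_E = 20; EF_E = 20+4 = 24
ES_F = max(EF_B=3, EF_D=20) = 20; EF_F = 20+11 = 31
ES_G = 3; EF_G = 3+10 = 13
ES_H = max(EF_C=22, EF_D=20) = 22; EF_H = 22+11 = 33
ES_I = 9; EF_I = 9+13 = 22
ES_J = max(EF_D=20, EF_E=24, EF_F=31, EF_G=13, EF_H=33, EF_I=22) = 33; EF_J = 33+5 = 38
Expected project duration μ = 38 hours. Critical path: A → C → H → J.

Variance along critical path = 1.000 + 2.778 + 7.111 + 0.111 = 11.000; σ = √11.000 = 3.317 hours.
Z = (42 − 38) / 3.317 = 1.206
P(T ≤ 42) = Φ(1.206) ≈ 0.886

0.886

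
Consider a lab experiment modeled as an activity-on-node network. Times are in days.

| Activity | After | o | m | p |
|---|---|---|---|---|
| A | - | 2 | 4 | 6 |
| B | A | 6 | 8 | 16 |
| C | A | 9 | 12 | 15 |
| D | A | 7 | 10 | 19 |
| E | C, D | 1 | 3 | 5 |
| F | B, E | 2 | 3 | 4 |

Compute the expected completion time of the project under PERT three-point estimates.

te_A = (2 + 4·4 + 6)/6 = 24/6 = 4
te_B = (6 + 4·8 + 16)/6 = 54/6 = 9
te_C = (9 + 4·12 + 15)/6 = 72/6 = 12
te_D = (7 + 4·10 + 19)/6 = 66/6 = 11
te_E = (1 + 4·3 + 5)/6 = 18/6 = 3
te_F = (2 + 4·3 + 4)/6 = 18/6 = 3

Forward pass:
ES_A = 0; EF_A = 4
ES_B = 4; EF_B = 4+9 = 13
ES_C = 4; EF_C = 4+12 = 16
ES_D = 4; EF_D = 4+11 = 15
ES_E = max(EF_C=16, EF_D=15) = 16; EF_E = 16+3 = 19
ES_F = max(EF_B=13, EF_E=19) = 19; EF_F = 19+3 = 22
Expected project duration μ = 22 days. Critical path: A → C → E → F.

22 days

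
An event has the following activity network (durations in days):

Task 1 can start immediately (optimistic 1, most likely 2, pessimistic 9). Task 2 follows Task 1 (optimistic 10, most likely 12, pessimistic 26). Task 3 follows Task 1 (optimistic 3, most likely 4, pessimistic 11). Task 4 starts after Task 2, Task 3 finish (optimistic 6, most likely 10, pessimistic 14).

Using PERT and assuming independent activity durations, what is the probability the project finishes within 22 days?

te_Task 1 = (1 + 4·2 + 9)/6 = 18/6 = 3; σ²_Task 1 = ((9−1)/6)² = 1.778
te_Task 2 = (10 + 4·12 + 26)/6 = 84/6 = 14; σ²_Task 2 = ((26−10)/6)² = 7.111
te_Task 3 = (3 + 4·4 + 11)/6 = 30/6 = 5; σ²_Task 3 = ((11−3)/6)² = 1.778
te_Task 4 = (6 + 4·10 + 14)/6 = 60/6 = 10; σ²_Task 4 = ((14−6)/6)² = 1.778

Forward pass:
ES_Task 1 = 0; EF_Task 1 = 3
ES_Task 2 = 3; EF_Task 2 = 3+14 = 17
ES_Task 3 = 3; EF_Task 3 = 3+5 = 8
ES_Task 4 = max(EF_Task 2=17, EF_Task 3=8) = 17; EF_Task 4 = 17+10 = 27
Expected project duration μ = 27 days. Critical path: Task 1 → Task 2 → Task 4.

Variance along critical path = 1.778 + 7.111 + 1.778 = 10.667; σ = √10.667 = 3.266 days.
Z = (22 − 27) / 3.266 = -1.531
P(T ≤ 22) = Φ(-1.531) ≈ 0.063

0.063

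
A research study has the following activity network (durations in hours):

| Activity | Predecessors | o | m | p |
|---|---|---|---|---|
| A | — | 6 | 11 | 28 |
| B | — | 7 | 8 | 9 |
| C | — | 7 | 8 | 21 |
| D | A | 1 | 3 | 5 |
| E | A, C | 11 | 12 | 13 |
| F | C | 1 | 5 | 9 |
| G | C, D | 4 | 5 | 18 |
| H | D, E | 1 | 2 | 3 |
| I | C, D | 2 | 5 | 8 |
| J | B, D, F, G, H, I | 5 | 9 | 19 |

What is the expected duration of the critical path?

37 hours

te_A = (6 + 4·11 + 28)/6 = 78/6 = 13
te_B = (7 + 4·8 + 9)/6 = 48/6 = 8
te_C = (7 + 4·8 + 21)/6 = 60/6 = 10
te_D = (1 + 4·3 + 5)/6 = 18/6 = 3
te_E = (11 + 4·12 + 13)/6 = 72/6 = 12
te_F = (1 + 4·5 + 9)/6 = 30/6 = 5
te_G = (4 + 4·5 + 18)/6 = 42/6 = 7
te_H = (1 + 4·2 + 3)/6 = 12/6 = 2
te_I = (2 + 4·5 + 8)/6 = 30/6 = 5
te_J = (5 + 4·9 + 19)/6 = 60/6 = 10

Forward pass:
ES_A = 0; EF_A = 13
ES_B = 0; EF_B = 8
ES_C = 0; EF_C = 10
ES_D = 13; EF_D = 13+3 = 16
ES_E = max(EF_A=13, EF_C=10) = 13; EF_E = 13+12 = 25
ES_F = 10; EF_F = 10+5 = 15
ES_G = max(EF_C=10, EF_D=16) = 16; EF_G = 16+7 = 23
ES_H = max(EF_D=16, EF_E=25) = 25; EF_H = 25+2 = 27
ES_I = max(EF_C=10, EF_D=16) = 16; EF_I = 16+5 = 21
ES_J = max(EF_B=8, EF_D=16, EF_F=15, EF_G=23, EF_H=27, EF_I=21) = 27; EF_J = 27+10 = 37
Expected project duration μ = 37 hours. Critical path: A → E → H → J.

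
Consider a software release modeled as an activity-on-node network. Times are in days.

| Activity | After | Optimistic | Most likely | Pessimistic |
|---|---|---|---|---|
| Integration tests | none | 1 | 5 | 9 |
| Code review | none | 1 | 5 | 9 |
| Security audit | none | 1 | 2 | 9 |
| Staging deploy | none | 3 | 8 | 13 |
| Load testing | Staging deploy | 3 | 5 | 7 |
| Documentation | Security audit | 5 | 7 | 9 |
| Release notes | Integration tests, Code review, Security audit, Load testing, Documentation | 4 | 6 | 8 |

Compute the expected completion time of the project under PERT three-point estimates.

te_Integration tests = (1 + 4·5 + 9)/6 = 30/6 = 5
te_Code review = (1 + 4·5 + 9)/6 = 30/6 = 5
te_Security audit = (1 + 4·2 + 9)/6 = 18/6 = 3
te_Staging deploy = (3 + 4·8 + 13)/6 = 48/6 = 8
te_Load testing = (3 + 4·5 + 7)/6 = 30/6 = 5
te_Documentation = (5 + 4·7 + 9)/6 = 42/6 = 7
te_Release notes = (4 + 4·6 + 8)/6 = 36/6 = 6

Forward pass:
ES_Integration tests = 0; EF_Integration tests = 5
ES_Code review = 0; EF_Code review = 5
ES_Security audit = 0; EF_Security audit = 3
ES_Staging deploy = 0; EF_Staging deploy = 8
ES_Load testing = 8; EF_Load testing = 8+5 = 13
ES_Documentation = 3; EF_Documentation = 3+7 = 10
ES_Release notes = max(EF_Integration tests=5, EF_Code review=5, EF_Security audit=3, EF_Load testing=13, EF_Documentation=10) = 13; EF_Release notes = 13+6 = 19
Expected project duration μ = 19 days. Critical path: Staging deploy → Load testing → Release notes.

19 days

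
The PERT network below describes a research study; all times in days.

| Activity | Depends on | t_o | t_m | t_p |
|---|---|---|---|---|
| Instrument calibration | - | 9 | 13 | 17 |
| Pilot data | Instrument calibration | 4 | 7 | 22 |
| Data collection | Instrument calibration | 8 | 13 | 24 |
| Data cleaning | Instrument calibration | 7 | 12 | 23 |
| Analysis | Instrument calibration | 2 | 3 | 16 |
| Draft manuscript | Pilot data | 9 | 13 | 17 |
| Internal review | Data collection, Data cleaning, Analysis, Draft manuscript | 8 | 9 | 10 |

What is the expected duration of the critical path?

te_Instrument calibration = (9 + 4·13 + 17)/6 = 78/6 = 13
te_Pilot data = (4 + 4·7 + 22)/6 = 54/6 = 9
te_Data collection = (8 + 4·13 + 24)/6 = 84/6 = 14
te_Data cleaning = (7 + 4·12 + 23)/6 = 78/6 = 13
te_Analysis = (2 + 4·3 + 16)/6 = 30/6 = 5
te_Draft manuscript = (9 + 4·13 + 17)/6 = 78/6 = 13
te_Internal review = (8 + 4·9 + 10)/6 = 54/6 = 9

Forward pass:
ES_Instrument calibration = 0; EF_Instrument calibration = 13
ES_Pilot data = 13; EF_Pilot data = 13+9 = 22
ES_Data collection = 13; EF_Data collection = 13+14 = 27
ES_Data cleaning = 13; EF_Data cleaning = 13+13 = 26
ES_Analysis = 13; EF_Analysis = 13+5 = 18
ES_Draft manuscript = 22; EF_Draft manuscript = 22+13 = 35
ES_Internal review = max(EF_Data collection=27, EF_Data cleaning=26, EF_Analysis=18, EF_Draft manuscript=35) = 35; EF_Internal review = 35+9 = 44
Expected project duration μ = 44 days. Critical path: Instrument calibration → Pilot data → Draft manuscript → Internal review.

44 days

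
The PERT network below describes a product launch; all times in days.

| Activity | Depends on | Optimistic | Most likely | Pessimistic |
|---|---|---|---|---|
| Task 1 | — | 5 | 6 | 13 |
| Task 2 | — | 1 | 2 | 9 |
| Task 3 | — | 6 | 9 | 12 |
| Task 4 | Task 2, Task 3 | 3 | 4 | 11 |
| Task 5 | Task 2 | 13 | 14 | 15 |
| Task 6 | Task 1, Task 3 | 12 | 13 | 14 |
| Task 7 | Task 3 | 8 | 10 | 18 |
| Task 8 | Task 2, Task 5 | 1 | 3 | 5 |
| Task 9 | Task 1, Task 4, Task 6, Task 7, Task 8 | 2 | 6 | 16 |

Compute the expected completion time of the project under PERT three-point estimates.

29 days

te_Task 1 = (5 + 4·6 + 13)/6 = 42/6 = 7
te_Task 2 = (1 + 4·2 + 9)/6 = 18/6 = 3
te_Task 3 = (6 + 4·9 + 12)/6 = 54/6 = 9
te_Task 4 = (3 + 4·4 + 11)/6 = 30/6 = 5
te_Task 5 = (13 + 4·14 + 15)/6 = 84/6 = 14
te_Task 6 = (12 + 4·13 + 14)/6 = 78/6 = 13
te_Task 7 = (8 + 4·10 + 18)/6 = 66/6 = 11
te_Task 8 = (1 + 4·3 + 5)/6 = 18/6 = 3
te_Task 9 = (2 + 4·6 + 16)/6 = 42/6 = 7

Forward pass:
ES_Task 1 = 0; EF_Task 1 = 7
ES_Task 2 = 0; EF_Task 2 = 3
ES_Task 3 = 0; EF_Task 3 = 9
ES_Task 4 = max(EF_Task 2=3, EF_Task 3=9) = 9; EF_Task 4 = 9+5 = 14
ES_Task 5 = 3; EF_Task 5 = 3+14 = 17
ES_Task 6 = max(EF_Task 1=7, EF_Task 3=9) = 9; EF_Task 6 = 9+13 = 22
ES_Task 7 = 9; EF_Task 7 = 9+11 = 20
ES_Task 8 = max(EF_Task 2=3, EF_Task 5=17) = 17; EF_Task 8 = 17+3 = 20
ES_Task 9 = max(EF_Task 1=7, EF_Task 4=14, EF_Task 6=22, EF_Task 7=20, EF_Task 8=20) = 22; EF_Task 9 = 22+7 = 29
Expected project duration μ = 29 days. Critical path: Task 3 → Task 6 → Task 9.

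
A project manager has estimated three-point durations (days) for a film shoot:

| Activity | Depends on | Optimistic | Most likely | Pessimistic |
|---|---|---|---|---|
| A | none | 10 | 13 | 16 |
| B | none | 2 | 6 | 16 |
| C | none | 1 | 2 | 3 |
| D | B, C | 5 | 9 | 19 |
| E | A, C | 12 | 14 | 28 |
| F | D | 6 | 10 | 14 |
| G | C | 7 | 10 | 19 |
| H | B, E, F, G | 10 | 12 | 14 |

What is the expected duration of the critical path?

41 days

te_A = (10 + 4·13 + 16)/6 = 78/6 = 13
te_B = (2 + 4·6 + 16)/6 = 42/6 = 7
te_C = (1 + 4·2 + 3)/6 = 12/6 = 2
te_D = (5 + 4·9 + 19)/6 = 60/6 = 10
te_E = (12 + 4·14 + 28)/6 = 96/6 = 16
te_F = (6 + 4·10 + 14)/6 = 60/6 = 10
te_G = (7 + 4·10 + 19)/6 = 66/6 = 11
te_H = (10 + 4·12 + 14)/6 = 72/6 = 12

Forward pass:
ES_A = 0; EF_A = 13
ES_B = 0; EF_B = 7
ES_C = 0; EF_C = 2
ES_D = max(EF_B=7, EF_C=2) = 7; EF_D = 7+10 = 17
ES_E = max(EF_A=13, EF_C=2) = 13; EF_E = 13+16 = 29
ES_F = 17; EF_F = 17+10 = 27
ES_G = 2; EF_G = 2+11 = 13
ES_H = max(EF_B=7, EF_E=29, EF_F=27, EF_G=13) = 29; EF_H = 29+12 = 41
Expected project duration μ = 41 days. Critical path: A → E → H.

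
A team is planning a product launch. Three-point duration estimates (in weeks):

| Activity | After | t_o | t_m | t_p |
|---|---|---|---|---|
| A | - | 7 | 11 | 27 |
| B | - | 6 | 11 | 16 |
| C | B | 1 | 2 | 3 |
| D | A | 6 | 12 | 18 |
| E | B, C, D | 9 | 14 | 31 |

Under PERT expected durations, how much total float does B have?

12 weeks

te_A = (7 + 4·11 + 27)/6 = 78/6 = 13
te_B = (6 + 4·11 + 16)/6 = 66/6 = 11
te_C = (1 + 4·2 + 3)/6 = 12/6 = 2
te_D = (6 + 4·12 + 18)/6 = 72/6 = 12
te_E = (9 + 4·14 + 31)/6 = 96/6 = 16

Forward pass:
ES_A = 0; EF_A = 13
ES_B = 0; EF_B = 11
ES_C = 11; EF_C = 11+2 = 13
ES_D = 13; EF_D = 13+12 = 25
ES_E = max(EF_B=11, EF_C=13, EF_D=25) = 25; EF_E = 25+16 = 41
Expected project duration μ = 41 weeks. Critical path: A → D → E.

Backward pass:
LF_E = 41; LS_E = 41−16 = 25
LF_D = LS_E = 25; LS_D = 25−12 = 13
LF_C = LS_E = 25; LS_C = 25−2 = 23
LF_B = min(LS_C=23, LS_E=25) = 23; LS_B = 23−11 = 12
LF_A = LS_D = 13; LS_A = 13−13 = 0
Slack_B = LS_B − ES_B = 12 − 0 = 12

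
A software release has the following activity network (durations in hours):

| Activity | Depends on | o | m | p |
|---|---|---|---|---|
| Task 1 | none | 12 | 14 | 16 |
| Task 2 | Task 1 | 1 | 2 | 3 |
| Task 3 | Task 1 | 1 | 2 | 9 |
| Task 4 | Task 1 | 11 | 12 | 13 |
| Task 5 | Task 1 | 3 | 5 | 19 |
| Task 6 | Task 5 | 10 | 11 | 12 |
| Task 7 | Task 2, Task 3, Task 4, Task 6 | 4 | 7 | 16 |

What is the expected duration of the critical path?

te_Task 1 = (12 + 4·14 + 16)/6 = 84/6 = 14
te_Task 2 = (1 + 4·2 + 3)/6 = 12/6 = 2
te_Task 3 = (1 + 4·2 + 9)/6 = 18/6 = 3
te_Task 4 = (11 + 4·12 + 13)/6 = 72/6 = 12
te_Task 5 = (3 + 4·5 + 19)/6 = 42/6 = 7
te_Task 6 = (10 + 4·11 + 12)/6 = 66/6 = 11
te_Task 7 = (4 + 4·7 + 16)/6 = 48/6 = 8

Forward pass:
ES_Task 1 = 0; EF_Task 1 = 14
ES_Task 2 = 14; EF_Task 2 = 14+2 = 16
ES_Task 3 = 14; EF_Task 3 = 14+3 = 17
ES_Task 4 = 14; EF_Task 4 = 14+12 = 26
ES_Task 5 = 14; EF_Task 5 = 14+7 = 21
ES_Task 6 = 21; EF_Task 6 = 21+11 = 32
ES_Task 7 = max(EF_Task 2=16, EF_Task 3=17, EF_Task 4=26, EF_Task 6=32) = 32; EF_Task 7 = 32+8 = 40
Expected project duration μ = 40 hours. Critical path: Task 1 → Task 5 → Task 6 → Task 7.

40 hours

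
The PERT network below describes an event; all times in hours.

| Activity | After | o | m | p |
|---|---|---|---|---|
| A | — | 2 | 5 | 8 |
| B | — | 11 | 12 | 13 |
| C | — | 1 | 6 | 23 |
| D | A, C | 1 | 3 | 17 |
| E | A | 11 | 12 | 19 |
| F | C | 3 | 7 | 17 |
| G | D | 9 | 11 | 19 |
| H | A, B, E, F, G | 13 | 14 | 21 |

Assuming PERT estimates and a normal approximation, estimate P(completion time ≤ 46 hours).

0.884

te_A = (2 + 4·5 + 8)/6 = 30/6 = 5; σ²_A = ((8−2)/6)² = 1.000
te_B = (11 + 4·12 + 13)/6 = 72/6 = 12; σ²_B = ((13−11)/6)² = 0.111
te_C = (1 + 4·6 + 23)/6 = 48/6 = 8; σ²_C = ((23−1)/6)² = 13.444
te_D = (1 + 4·3 + 17)/6 = 30/6 = 5; σ²_D = ((17−1)/6)² = 7.111
te_E = (11 + 4·12 + 19)/6 = 78/6 = 13; σ²_E = ((19−11)/6)² = 1.778
te_F = (3 + 4·7 + 17)/6 = 48/6 = 8; σ²_F = ((17−3)/6)² = 5.444
te_G = (9 + 4·11 + 19)/6 = 72/6 = 12; σ²_G = ((19−9)/6)² = 2.778
te_H = (13 + 4·14 + 21)/6 = 90/6 = 15; σ²_H = ((21−13)/6)² = 1.778

Forward pass:
ES_A = 0; EF_A = 5
ES_B = 0; EF_B = 12
ES_C = 0; EF_C = 8
ES_D = max(EF_A=5, EF_C=8) = 8; EF_D = 8+5 = 13
ES_E = 5; EF_E = 5+13 = 18
ES_F = 8; EF_F = 8+8 = 16
ES_G = 13; EF_G = 13+12 = 25
ES_H = max(EF_A=5, EF_B=12, EF_E=18, EF_F=16, EF_G=25) = 25; EF_H = 25+15 = 40
Expected project duration μ = 40 hours. Critical path: C → D → G → H.

Variance along critical path = 13.444 + 7.111 + 2.778 + 1.778 = 25.111; σ = √25.111 = 5.011 hours.
Z = (46 − 40) / 5.011 = 1.197
P(T ≤ 46) = Φ(1.197) ≈ 0.884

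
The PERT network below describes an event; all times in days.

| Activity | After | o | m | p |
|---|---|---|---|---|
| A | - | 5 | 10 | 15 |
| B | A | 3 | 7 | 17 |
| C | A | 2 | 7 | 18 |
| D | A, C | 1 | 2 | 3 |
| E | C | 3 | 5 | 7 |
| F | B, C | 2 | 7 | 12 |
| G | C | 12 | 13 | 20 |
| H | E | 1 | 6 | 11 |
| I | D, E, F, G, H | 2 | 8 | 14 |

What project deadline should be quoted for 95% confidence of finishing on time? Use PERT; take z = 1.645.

te_A = (5 + 4·10 + 15)/6 = 60/6 = 10; σ²_A = ((15−5)/6)² = 2.778
te_B = (3 + 4·7 + 17)/6 = 48/6 = 8; σ²_B = ((17−3)/6)² = 5.444
te_C = (2 + 4·7 + 18)/6 = 48/6 = 8; σ²_C = ((18−2)/6)² = 7.111
te_D = (1 + 4·2 + 3)/6 = 12/6 = 2; σ²_D = ((3−1)/6)² = 0.111
te_E = (3 + 4·5 + 7)/6 = 30/6 = 5; σ²_E = ((7−3)/6)² = 0.444
te_F = (2 + 4·7 + 12)/6 = 42/6 = 7; σ²_F = ((12−2)/6)² = 2.778
te_G = (12 + 4·13 + 20)/6 = 84/6 = 14; σ²_G = ((20−12)/6)² = 1.778
te_H = (1 + 4·6 + 11)/6 = 36/6 = 6; σ²_H = ((11−1)/6)² = 2.778
te_I = (2 + 4·8 + 14)/6 = 48/6 = 8; σ²_I = ((14−2)/6)² = 4.000

Forward pass:
ES_A = 0; EF_A = 10
ES_B = 10; EF_B = 10+8 = 18
ES_C = 10; EF_C = 10+8 = 18
ES_D = max(EF_A=10, EF_C=18) = 18; EF_D = 18+2 = 20
ES_E = 18; EF_E = 18+5 = 23
ES_F = max(EF_B=18, EF_C=18) = 18; EF_F = 18+7 = 25
ES_G = 18; EF_G = 18+14 = 32
ES_H = 23; EF_H = 23+6 = 29
ES_I = max(EF_D=20, EF_E=23, EF_F=25, EF_G=32, EF_H=29) = 32; EF_I = 32+8 = 40
Expected project duration μ = 40 days. Critical path: A → C → G → I.

Variance along critical path = 2.778 + 7.111 + 1.778 + 4.000 = 15.667; σ = 3.958 days.
D = μ + z·σ = 40 + 1.645·3.958 = 46.5 days

46.5 days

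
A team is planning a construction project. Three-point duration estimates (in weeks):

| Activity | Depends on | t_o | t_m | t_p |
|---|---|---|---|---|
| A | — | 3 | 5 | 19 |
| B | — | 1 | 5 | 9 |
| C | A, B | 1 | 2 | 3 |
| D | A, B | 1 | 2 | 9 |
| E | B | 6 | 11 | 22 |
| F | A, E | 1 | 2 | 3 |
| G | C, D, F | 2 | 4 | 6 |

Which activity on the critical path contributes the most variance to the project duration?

E

te_A = (3 + 4·5 + 19)/6 = 42/6 = 7; σ²_A = ((19−3)/6)² = 7.111
te_B = (1 + 4·5 + 9)/6 = 30/6 = 5; σ²_B = ((9−1)/6)² = 1.778
te_C = (1 + 4·2 + 3)/6 = 12/6 = 2; σ²_C = ((3−1)/6)² = 0.111
te_D = (1 + 4·2 + 9)/6 = 18/6 = 3; σ²_D = ((9−1)/6)² = 1.778
te_E = (6 + 4·11 + 22)/6 = 72/6 = 12; σ²_E = ((22−6)/6)² = 7.111
te_F = (1 + 4·2 + 3)/6 = 12/6 = 2; σ²_F = ((3−1)/6)² = 0.111
te_G = (2 + 4·4 + 6)/6 = 24/6 = 4; σ²_G = ((6−2)/6)² = 0.444

Forward pass:
ES_A = 0; EF_A = 7
ES_B = 0; EF_B = 5
ES_C = max(EF_A=7, EF_B=5) = 7; EF_C = 7+2 = 9
ES_D = max(EF_A=7, EF_B=5) = 7; EF_D = 7+3 = 10
ES_E = 5; EF_E = 5+12 = 17
ES_F = max(EF_A=7, EF_E=17) = 17; EF_F = 17+2 = 19
ES_G = max(EF_C=9, EF_D=10, EF_F=19) = 19; EF_G = 19+4 = 23
Expected project duration μ = 23 weeks. Critical path: B → E → F → G.

Variances on critical path: σ²_B=1.778, σ²_E=7.111, σ²_F=0.111, σ²_G=0.444.
Largest is σ²_E = 7.111.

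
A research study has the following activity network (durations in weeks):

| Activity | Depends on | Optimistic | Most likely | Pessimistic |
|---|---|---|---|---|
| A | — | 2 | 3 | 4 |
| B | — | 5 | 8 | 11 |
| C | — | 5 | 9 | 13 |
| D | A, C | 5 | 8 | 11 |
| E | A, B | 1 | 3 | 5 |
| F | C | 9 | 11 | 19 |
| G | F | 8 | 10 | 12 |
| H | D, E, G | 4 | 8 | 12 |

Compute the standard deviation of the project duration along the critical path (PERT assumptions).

te_A = (2 + 4·3 + 4)/6 = 18/6 = 3; σ²_A = ((4−2)/6)² = 0.111
te_B = (5 + 4·8 + 11)/6 = 48/6 = 8; σ²_B = ((11−5)/6)² = 1.000
te_C = (5 + 4·9 + 13)/6 = 54/6 = 9; σ²_C = ((13−5)/6)² = 1.778
te_D = (5 + 4·8 + 11)/6 = 48/6 = 8; σ²_D = ((11−5)/6)² = 1.000
te_E = (1 + 4·3 + 5)/6 = 18/6 = 3; σ²_E = ((5−1)/6)² = 0.444
te_F = (9 + 4·11 + 19)/6 = 72/6 = 12; σ²_F = ((19−9)/6)² = 2.778
te_G = (8 + 4·10 + 12)/6 = 60/6 = 10; σ²_G = ((12−8)/6)² = 0.444
te_H = (4 + 4·8 + 12)/6 = 48/6 = 8; σ²_H = ((12−4)/6)² = 1.778

Forward pass:
ES_A = 0; EF_A = 3
ES_B = 0; EF_B = 8
ES_C = 0; EF_C = 9
ES_D = max(EF_A=3, EF_C=9) = 9; EF_D = 9+8 = 17
ES_E = max(EF_A=3, EF_B=8) = 8; EF_E = 8+3 = 11
ES_F = 9; EF_F = 9+12 = 21
ES_G = 21; EF_G = 21+10 = 31
ES_H = max(EF_D=17, EF_E=11, EF_G=31) = 31; EF_H = 31+8 = 39
Expected project duration μ = 39 weeks. Critical path: C → F → G → H.

Variance along critical path = 1.778 + 2.778 + 0.444 + 1.778 = 6.778
σ = √6.778 = 2.603 weeks

2.60 weeks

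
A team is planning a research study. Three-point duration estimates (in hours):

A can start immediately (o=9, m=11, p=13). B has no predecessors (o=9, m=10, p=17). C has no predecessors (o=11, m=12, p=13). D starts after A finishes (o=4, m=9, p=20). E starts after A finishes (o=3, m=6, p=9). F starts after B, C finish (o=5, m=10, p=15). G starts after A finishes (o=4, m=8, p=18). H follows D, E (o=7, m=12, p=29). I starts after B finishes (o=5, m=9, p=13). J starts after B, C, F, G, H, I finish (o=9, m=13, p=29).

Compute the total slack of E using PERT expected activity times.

4 hours

te_A = (9 + 4·11 + 13)/6 = 66/6 = 11
te_B = (9 + 4·10 + 17)/6 = 66/6 = 11
te_C = (11 + 4·12 + 13)/6 = 72/6 = 12
te_D = (4 + 4·9 + 20)/6 = 60/6 = 10
te_E = (3 + 4·6 + 9)/6 = 36/6 = 6
te_F = (5 + 4·10 + 15)/6 = 60/6 = 10
te_G = (4 + 4·8 + 18)/6 = 54/6 = 9
te_H = (7 + 4·12 + 29)/6 = 84/6 = 14
te_I = (5 + 4·9 + 13)/6 = 54/6 = 9
te_J = (9 + 4·13 + 29)/6 = 90/6 = 15

Forward pass:
ES_A = 0; EF_A = 11
ES_B = 0; EF_B = 11
ES_C = 0; EF_C = 12
ES_D = 11; EF_D = 11+10 = 21
ES_E = 11; EF_E = 11+6 = 17
ES_F = max(EF_B=11, EF_C=12) = 12; EF_F = 12+10 = 22
ES_G = 11; EF_G = 11+9 = 20
ES_H = max(EF_D=21, EF_E=17) = 21; EF_H = 21+14 = 35
ES_I = 11; EF_I = 11+9 = 20
ES_J = max(EF_B=11, EF_C=12, EF_F=22, EF_G=20, EF_H=35, EF_I=20) = 35; EF_J = 35+15 = 50
Expected project duration μ = 50 hours. Critical path: A → D → H → J.

Backward pass:
LF_J = 50; LS_J = 50−15 = 35
LF_I = LS_J = 35; LS_I = 35−9 = 26
LF_H = LS_J = 35; LS_H = 35−14 = 21
LF_G = LS_J = 35; LS_G = 35−9 = 26
LF_F = LS_J = 35; LS_F = 35−10 = 25
LF_E = LS_H = 21; LS_E = 21−6 = 15
LF_D = LS_H = 21; LS_D = 21−10 = 11
LF_C = min(LS_F=25, LS_J=35) = 25; LS_C = 25−12 = 13
LF_B = min(LS_F=25, LS_I=26, LS_J=35) = 25; LS_B = 25−11 = 14
LF_A = min(LS_D=11, LS_E=15, LS_G=26) = 11; LS_A = 11−11 = 0
Slack_E = LS_E − ES_E = 15 − 11 = 4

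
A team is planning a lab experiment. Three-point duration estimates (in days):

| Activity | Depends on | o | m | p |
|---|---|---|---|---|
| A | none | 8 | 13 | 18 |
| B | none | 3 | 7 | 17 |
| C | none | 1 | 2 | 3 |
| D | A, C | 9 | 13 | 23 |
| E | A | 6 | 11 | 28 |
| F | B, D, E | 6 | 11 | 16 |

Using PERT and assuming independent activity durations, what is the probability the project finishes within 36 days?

te_A = (8 + 4·13 + 18)/6 = 78/6 = 13; σ²_A = ((18−8)/6)² = 2.778
te_B = (3 + 4·7 + 17)/6 = 48/6 = 8; σ²_B = ((17−3)/6)² = 5.444
te_C = (1 + 4·2 + 3)/6 = 12/6 = 2; σ²_C = ((3−1)/6)² = 0.111
te_D = (9 + 4·13 + 23)/6 = 84/6 = 14; σ²_D = ((23−9)/6)² = 5.444
te_E = (6 + 4·11 + 28)/6 = 78/6 = 13; σ²_E = ((28−6)/6)² = 13.444
te_F = (6 + 4·11 + 16)/6 = 66/6 = 11; σ²_F = ((16−6)/6)² = 2.778

Forward pass:
ES_A = 0; EF_A = 13
ES_B = 0; EF_B = 8
ES_C = 0; EF_C = 2
ES_D = max(EF_A=13, EF_C=2) = 13; EF_D = 13+14 = 27
ES_E = 13; EF_E = 13+13 = 26
ES_F = max(EF_B=8, EF_D=27, EF_E=26) = 27; EF_F = 27+11 = 38
Expected project duration μ = 38 days. Critical path: A → D → F.

Variance along critical path = 2.778 + 5.444 + 2.778 = 11.000; σ = √11.000 = 3.317 days.
Z = (36 − 38) / 3.317 = -0.603
P(T ≤ 36) = Φ(-0.603) ≈ 0.273

0.273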